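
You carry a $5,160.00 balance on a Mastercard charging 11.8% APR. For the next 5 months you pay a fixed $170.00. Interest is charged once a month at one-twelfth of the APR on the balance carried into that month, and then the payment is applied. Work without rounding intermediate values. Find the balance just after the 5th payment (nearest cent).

Monthly rate r = 11.8%/12 = 0.983333% = 0.00983333.
Each month: B ← B·(1+r) − $170.00.
Month 1: interest $50.74; balance after payment $5,040.74.
Month 2: interest $49.57; balance after payment $4,920.31.
Month 3: interest $48.38; balance after payment $4,798.69.
Month 4: interest $47.19; balance after payment $4,675.88.
Month 5: interest $45.98; balance after payment $4,551.86.

$4,551.86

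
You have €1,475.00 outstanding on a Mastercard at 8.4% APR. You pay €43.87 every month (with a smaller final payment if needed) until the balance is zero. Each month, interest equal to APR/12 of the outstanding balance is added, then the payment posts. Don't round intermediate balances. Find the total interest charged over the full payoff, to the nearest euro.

Monthly rate r = 8.4%/12 = 0.7% = 0.007.
Payoff takes n = ⌈−ln(1 − rB₀/P)/ln(1+r)⌉ = ⌈38.469⌉ = 39 payments; the last is €20.60.
Total paid = 38·€43.87 + €20.60 = €1,687.66.
Total interest = total paid − principal = €1,687.66 − €1,475.00 = €212.66.

€213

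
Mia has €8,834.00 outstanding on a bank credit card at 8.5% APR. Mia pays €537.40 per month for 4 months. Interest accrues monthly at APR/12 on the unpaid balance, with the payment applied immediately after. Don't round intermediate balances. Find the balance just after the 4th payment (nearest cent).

€6,914.42

Monthly rate r = 8.5%/12 = 0.708333% = 0.00708333.
Each month: B ← B·(1+r) − €537.40.
Month 1: interest €62.57; balance after payment €8,359.17.
Month 2: interest €59.21; balance after payment €7,880.98.
Month 3: interest €55.82; balance after payment €7,399.41.
Month 4: interest €52.41; balance after payment €6,914.42.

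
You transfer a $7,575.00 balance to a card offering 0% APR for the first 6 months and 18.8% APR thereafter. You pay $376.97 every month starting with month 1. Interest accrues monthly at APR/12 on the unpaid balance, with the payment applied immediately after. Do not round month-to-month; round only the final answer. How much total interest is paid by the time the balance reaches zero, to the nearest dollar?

$737

Promo months 1–6 at r₀ = 0%/12 = 0; months 7+ at r₁ = 18.8%/12 = 0.0156667.
After month 6 (no interest yet): B = $7,575.00 − 6·$376.97 = $5,313.18.
Then at r₁ with $376.97/mo: n₂ = −ln(1 − r₁·B/P)/ln(1+r₁) ≈ 16.05 → 17 more payments.
Total paid = 22·$376.97 + $19.07 = $8,312.41; interest = $8,312.41 − $7,575.00 = $737.41.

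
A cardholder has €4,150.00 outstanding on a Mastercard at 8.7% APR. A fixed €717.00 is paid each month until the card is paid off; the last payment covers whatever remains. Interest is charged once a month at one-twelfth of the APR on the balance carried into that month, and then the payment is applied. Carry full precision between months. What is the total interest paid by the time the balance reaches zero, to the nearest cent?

Monthly rate r = 8.7%/12 = 0.725% = 0.00725.
Payoff takes n = ⌈−ln(1 − rB₀/P)/ln(1+r)⌉ = ⌈5.934⌉ = 6 payments; the last is €670.10.
Total paid = 5·€717.00 + €670.10 = €4,255.10.
Total interest = total paid − principal = €4,255.10 − €4,150.00 = €105.10.

€105.10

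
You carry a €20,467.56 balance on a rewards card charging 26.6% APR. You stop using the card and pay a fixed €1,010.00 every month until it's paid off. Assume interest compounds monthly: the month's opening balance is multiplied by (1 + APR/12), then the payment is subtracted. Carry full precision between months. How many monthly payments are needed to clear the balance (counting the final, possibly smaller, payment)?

28 payments

Monthly rate r = 26.6%/12 = 2.21667% = 0.0221667.
Recurrence: B ← B·(1+r) − €1,010.00.
Month 1: interest €453.70; balance after payment €19,911.26.
Month 2: interest €441.37; balance after payment €19,342.62.
Closed form: n = −ln(1 − rB₀/P)/ln(1+r) = −ln(0.55079)/ln(1.02217) ≈ 27.202, so the balance reaches zero during payment 28.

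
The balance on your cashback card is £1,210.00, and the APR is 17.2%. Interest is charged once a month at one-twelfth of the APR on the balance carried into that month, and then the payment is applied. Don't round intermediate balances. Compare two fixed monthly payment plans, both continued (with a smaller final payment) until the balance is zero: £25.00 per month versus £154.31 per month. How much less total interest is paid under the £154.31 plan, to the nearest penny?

Monthly rate r = 17.2%/12 = 1.43333% = 0.0143333.
At £25.00/mo: n = ⌈−ln(1 − rB₀/P)/ln(1+r)⌉ = 84 payments (last £3.67); total interest = total paid − £1,210.00 = £868.67.
At £154.31/mo: 9 payments (last £58.52); total interest £83.00.
Interest saved = £868.67 − £83.00 = £785.67.

£785.67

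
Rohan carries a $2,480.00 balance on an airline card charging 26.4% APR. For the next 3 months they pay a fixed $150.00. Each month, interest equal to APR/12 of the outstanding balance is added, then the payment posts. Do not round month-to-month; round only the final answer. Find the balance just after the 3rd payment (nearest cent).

Monthly rate r = 26.4%/12 = 2.2% = 0.022.
Each month: B ← B·(1+r) − $150.00.
Month 1: interest $54.56; balance after payment $2,384.56.
Month 2: interest $52.46; balance after payment $2,287.02.
Month 3: interest $50.31; balance after payment $2,187.33.

$2,187.33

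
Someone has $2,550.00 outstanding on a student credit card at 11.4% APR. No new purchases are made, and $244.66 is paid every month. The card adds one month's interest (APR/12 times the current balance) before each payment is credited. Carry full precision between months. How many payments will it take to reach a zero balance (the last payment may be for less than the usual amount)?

Monthly rate r = 11.4%/12 = 0.95% = 0.0095.
Recurrence: B ← B·(1+r) − $244.66.
Month 1: interest $24.22; balance after payment $2,329.57.
Month 2: interest $22.13; balance after payment $2,107.04.
Closed form: n = −ln(1 − rB₀/P)/ln(1+r) = −ln(0.90099)/ln(1.0095) ≈ 11.027, so the balance reaches zero during payment 12.

12 months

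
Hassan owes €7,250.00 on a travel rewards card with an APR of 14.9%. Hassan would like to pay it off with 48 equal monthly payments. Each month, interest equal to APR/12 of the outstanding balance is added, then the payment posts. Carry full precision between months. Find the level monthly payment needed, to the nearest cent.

Monthly rate r = 14.9%/12 = 1.24167% = 0.0124167.
Level-payment amortization: P = B₀·r / (1 − (1+r)^(−n)) = 7250.00·0.0124167 / (1 − 1.01242^(−48)).
Denominator 1 − (1+r)^(−48) = 0.446962894.
P = 90.0208 / 0.446962894 ≈ 201.41.

€201.41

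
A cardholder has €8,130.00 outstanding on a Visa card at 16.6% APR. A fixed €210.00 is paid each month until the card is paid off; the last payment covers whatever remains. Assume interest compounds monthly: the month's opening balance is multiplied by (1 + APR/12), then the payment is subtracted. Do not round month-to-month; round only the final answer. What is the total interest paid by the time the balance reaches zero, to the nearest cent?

Monthly rate r = 16.6%/12 = 1.38333% = 0.0138333.
Payoff takes n = ⌈−ln(1 − rB₀/P)/ln(1+r)⌉ = ⌈55.821⌉ = 56 payments; the last is €172.59.
Total paid = 55·€210.00 + €172.59 = €11,722.59.
Total interest = total paid − principal = €11,722.59 − €8,130.00 = €3,592.59.

€3,592.59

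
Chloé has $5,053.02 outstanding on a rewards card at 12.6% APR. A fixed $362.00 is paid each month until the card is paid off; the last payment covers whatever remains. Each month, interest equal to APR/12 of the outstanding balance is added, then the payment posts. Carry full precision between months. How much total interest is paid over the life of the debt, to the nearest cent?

$439.90

Monthly rate r = 12.6%/12 = 1.05% = 0.0105.
Payoff takes n = ⌈−ln(1 − rB₀/P)/ln(1+r)⌉ = ⌈15.173⌉ = 16 payments; the last is $62.92.
Total paid = 15·$362.00 + $62.92 = $5,492.92.
Total interest = total paid − principal = $5,492.92 − $5,053.02 = $439.90.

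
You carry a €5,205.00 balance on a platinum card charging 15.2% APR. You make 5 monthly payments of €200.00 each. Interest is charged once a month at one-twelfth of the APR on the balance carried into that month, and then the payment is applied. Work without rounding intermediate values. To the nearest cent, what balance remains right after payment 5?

€4,517.45

Monthly rate r = 15.2%/12 = 1.26667% = 0.0126667.
Each month: B ← B·(1+r) − €200.00.
Month 1: interest €65.93; balance after payment €5,070.93.
Month 2: interest €64.23; balance after payment €4,935.16.
Month 3: interest €62.51; balance after payment €4,797.67.
Month 4: interest €60.77; balance after payment €4,658.44.
Month 5: interest €59.01; balance after payment €4,517.45.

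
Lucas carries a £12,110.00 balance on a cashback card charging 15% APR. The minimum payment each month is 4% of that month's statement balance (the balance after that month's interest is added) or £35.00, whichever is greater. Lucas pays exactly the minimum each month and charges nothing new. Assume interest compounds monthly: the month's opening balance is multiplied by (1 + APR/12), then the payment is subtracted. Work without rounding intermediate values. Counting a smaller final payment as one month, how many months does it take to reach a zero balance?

123 months

Monthly rate r = 15%/12 = 1.25% = 0.0125.
While 4% of the post-interest balance exceeds £35.00, each month B ← (B·(1+r))·(1 − 0.04), i.e. B shrinks by the factor (1+r)·0.96 = 0.972.
This holds for months 1–93. Entering month 94 the balance is £863.19; 4% of the post-interest balance is now below £35.00, so the flat £35.00 minimum applies from here.
From month 94 a fixed £35.00 at rate r clears £863.19 in 30 more payments. Total: 93 + 30 = 123 months.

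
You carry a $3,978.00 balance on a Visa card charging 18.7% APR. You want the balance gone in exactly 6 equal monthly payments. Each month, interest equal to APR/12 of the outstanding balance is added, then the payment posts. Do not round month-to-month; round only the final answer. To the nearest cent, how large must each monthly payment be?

Monthly rate r = 18.7%/12 = 1.55833% = 0.0155833.
Level-payment amortization: P = B₀·r / (1 − (1+r)^(−n)) = 3978.00·0.0155833 / (1 − 1.01558^(−6)).
Denominator 1 − (1+r)^(−6) = 0.0886050675.
P = 61.9905 / 0.0886050675 ≈ 699.63.

$699.63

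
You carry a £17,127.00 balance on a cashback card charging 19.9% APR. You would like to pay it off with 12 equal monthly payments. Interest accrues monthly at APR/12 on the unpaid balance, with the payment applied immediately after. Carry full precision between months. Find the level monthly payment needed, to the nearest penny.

£1,585.73

Monthly rate r = 19.9%/12 = 1.65833% = 0.0165833.
Level-payment amortization: P = B₀·r / (1 − (1+r)^(−n)) = 17127.00·0.0165833 / (1 − 1.01658^(−12)).
Denominator 1 − (1+r)^(−12) = 0.17911149.
P = 284.023 / 0.17911149 ≈ 1585.73.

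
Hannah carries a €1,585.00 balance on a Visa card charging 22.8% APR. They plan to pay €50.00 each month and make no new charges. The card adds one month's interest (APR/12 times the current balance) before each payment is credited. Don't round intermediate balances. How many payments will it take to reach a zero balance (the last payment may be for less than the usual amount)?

49 payments

Monthly rate r = 22.8%/12 = 1.9% = 0.019.
Recurrence: B ← B·(1+r) − €50.00.
Month 1: interest €30.11; balance after payment €1,565.12.
Month 2: interest €29.74; balance after payment €1,544.85.
Closed form: n = −ln(1 − rB₀/P)/ln(1+r) = −ln(0.3977)/ln(1.019) ≈ 48.989, so the balance reaches zero during payment 49.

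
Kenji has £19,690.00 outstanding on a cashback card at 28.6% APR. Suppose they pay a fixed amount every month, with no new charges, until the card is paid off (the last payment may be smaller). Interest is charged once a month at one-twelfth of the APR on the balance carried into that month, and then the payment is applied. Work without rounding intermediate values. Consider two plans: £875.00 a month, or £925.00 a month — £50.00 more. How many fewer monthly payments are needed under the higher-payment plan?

2 fewer payments

Monthly rate r = 28.6%/12 = 2.38333% = 0.0238333.
At £875.00/mo: n = ⌈−ln(1 − rB₀/P)/ln(1+r)⌉ = 33 payments (last £553.56); total interest = total paid − £19,690.00 = £8,863.56.
At £925.00/mo: 31 payments (last £51.58); total interest £8,111.58.
Payments saved = 33 − 31 = 2.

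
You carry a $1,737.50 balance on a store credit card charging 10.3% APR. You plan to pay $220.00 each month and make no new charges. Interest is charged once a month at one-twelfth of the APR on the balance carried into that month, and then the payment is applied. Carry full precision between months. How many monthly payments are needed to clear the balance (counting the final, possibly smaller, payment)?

9 months

Monthly rate r = 10.3%/12 = 0.858333% = 0.00858333.
Recurrence: B ← B·(1+r) − $220.00.
Month 1: interest $14.91; balance after payment $1,532.41.
Month 2: interest $13.15; balance after payment $1,325.57.
Closed form: n = −ln(1 − rB₀/P)/ln(1+r) = −ln(0.93221)/ln(1.00858) ≈ 8.213, so the balance reaches zero during payment 9.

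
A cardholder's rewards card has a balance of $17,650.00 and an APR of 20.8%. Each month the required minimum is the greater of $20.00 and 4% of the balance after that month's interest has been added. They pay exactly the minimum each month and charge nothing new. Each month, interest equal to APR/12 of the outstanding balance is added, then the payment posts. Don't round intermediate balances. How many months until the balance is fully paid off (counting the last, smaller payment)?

Monthly rate r = 20.8%/12 = 1.73333% = 0.0173333.
While 4% of the post-interest balance exceeds $20.00, each month B ← (B·(1+r))·(1 − 0.04), i.e. B shrinks by the factor (1+r)·0.96 = 0.97664.
This holds for months 1–152. Entering month 153 the balance is $485.72; 4% of the post-interest balance is now below $20.00, so the flat $20.00 minimum applies from here.
From month 153 a fixed $20.00 at rate r clears $485.72 in 32 more payments. Total: 152 + 32 = 184 months.

184 months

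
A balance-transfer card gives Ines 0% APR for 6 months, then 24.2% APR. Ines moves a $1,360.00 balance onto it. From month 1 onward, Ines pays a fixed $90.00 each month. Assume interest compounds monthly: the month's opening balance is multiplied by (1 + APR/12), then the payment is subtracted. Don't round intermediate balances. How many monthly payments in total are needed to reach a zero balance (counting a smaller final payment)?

Promo months 1–6 at r₀ = 0%/12 = 0; months 7+ at r₁ = 24.2%/12 = 0.0201667.
After month 6 (no interest yet): B = $1,360.00 − 6·$90.00 = $820.00.
Then at r₁ with $90.00/mo: n₂ = −ln(1 − r₁·B/P)/ln(1+r₁) ≈ 10.17 → 11 more payments.

17 months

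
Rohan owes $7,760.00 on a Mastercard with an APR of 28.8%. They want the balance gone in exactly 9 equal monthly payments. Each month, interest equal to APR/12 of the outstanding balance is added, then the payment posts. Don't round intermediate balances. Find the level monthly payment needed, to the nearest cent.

$968.96

Monthly rate r = 28.8%/12 = 2.4% = 0.024.
Level-payment amortization: P = B₀·r / (1 − (1+r)^(−n)) = 7760.00·0.024 / (1 − 1.024^(−9)).
Denominator 1 − (1+r)^(−9) = 0.192206433.
P = 186.24 / 0.192206433 ≈ 968.96.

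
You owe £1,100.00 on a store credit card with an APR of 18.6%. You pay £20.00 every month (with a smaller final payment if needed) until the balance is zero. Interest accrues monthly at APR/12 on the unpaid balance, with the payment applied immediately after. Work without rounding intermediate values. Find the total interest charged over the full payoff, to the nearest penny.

£1,388.71

Monthly rate r = 18.6%/12 = 1.55% = 0.0155.
Payoff takes n = ⌈−ln(1 − rB₀/P)/ln(1+r)⌉ = ⌈124.434⌉ = 125 payments; the last is £8.71.
Total paid = 124·£20.00 + £8.71 = £2,488.71.
Total interest = total paid − principal = £2,488.71 − £1,100.00 = £1,388.71.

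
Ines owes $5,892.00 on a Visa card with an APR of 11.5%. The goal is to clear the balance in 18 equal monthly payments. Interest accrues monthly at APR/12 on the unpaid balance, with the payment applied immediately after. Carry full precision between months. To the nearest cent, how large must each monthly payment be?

Monthly rate r = 11.5%/12 = 0.958333% = 0.00958333.
Level-payment amortization: P = B₀·r / (1 − (1+r)^(−n)) = 5892.00·0.00958333 / (1 − 1.00958^(−18)).
Denominator 1 − (1+r)^(−18) = 0.157750239.
P = 56.465 / 0.157750239 ≈ 357.94.

$357.94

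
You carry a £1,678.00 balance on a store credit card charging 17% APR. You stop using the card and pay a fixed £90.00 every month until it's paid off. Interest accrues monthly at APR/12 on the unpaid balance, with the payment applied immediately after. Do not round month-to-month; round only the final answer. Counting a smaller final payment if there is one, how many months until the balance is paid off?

22 months

Monthly rate r = 17%/12 = 1.41667% = 0.0141667.
Recurrence: B ← B·(1+r) − £90.00.
Month 1: interest £23.77; balance after payment £1,611.77.
Month 2: interest £22.83; balance after payment £1,544.61.
Closed form: n = −ln(1 − rB₀/P)/ln(1+r) = −ln(0.73587)/ln(1.01417) ≈ 21.802, so the balance reaches zero during payment 22.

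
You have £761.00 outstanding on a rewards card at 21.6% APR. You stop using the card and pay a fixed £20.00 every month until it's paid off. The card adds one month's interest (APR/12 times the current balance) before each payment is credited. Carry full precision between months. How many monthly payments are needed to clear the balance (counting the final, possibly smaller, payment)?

65 months

Monthly rate r = 21.6%/12 = 1.8% = 0.018.
Recurrence: B ← B·(1+r) − £20.00.
Month 1: interest £13.70; balance after payment £754.70.
Month 2: interest £13.58; balance after payment £748.28.
Closed form: n = −ln(1 − rB₀/P)/ln(1+r) = −ln(0.3151)/ln(1.018) ≈ 64.735, so the balance reaches zero during payment 65.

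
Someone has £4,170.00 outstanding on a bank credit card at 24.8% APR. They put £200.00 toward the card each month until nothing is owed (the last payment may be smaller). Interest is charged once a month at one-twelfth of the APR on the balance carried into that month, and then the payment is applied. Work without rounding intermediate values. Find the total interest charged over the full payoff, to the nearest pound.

£1,342

Monthly rate r = 24.8%/12 = 2.06667% = 0.0206667.
Payoff takes n = ⌈−ln(1 − rB₀/P)/ln(1+r)⌉ = ⌈27.557⌉ = 28 payments; the last is £111.84.
Total paid = 27·£200.00 + £111.84 = £5,511.84.
Total interest = total paid − principal = £5,511.84 − £4,170.00 = £1,341.84.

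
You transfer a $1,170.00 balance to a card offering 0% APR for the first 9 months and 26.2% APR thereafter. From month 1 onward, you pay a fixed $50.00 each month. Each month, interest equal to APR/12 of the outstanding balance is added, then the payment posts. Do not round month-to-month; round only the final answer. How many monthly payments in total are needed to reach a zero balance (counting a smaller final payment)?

Promo months 1–9 at r₀ = 0%/12 = 0; months 10+ at r₁ = 26.2%/12 = 0.0218333.
After month 9 (no interest yet): B = $1,170.00 − 9·$50.00 = $720.00.
Then at r₁ with $50.00/mo: n₂ = −ln(1 − r₁·B/P)/ln(1+r₁) ≈ 17.48 → 18 more payments.

27 months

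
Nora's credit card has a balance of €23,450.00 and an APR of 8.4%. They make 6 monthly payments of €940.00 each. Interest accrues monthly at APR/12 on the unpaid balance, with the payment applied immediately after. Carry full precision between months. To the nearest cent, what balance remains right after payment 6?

Monthly rate r = 8.4%/12 = 0.7% = 0.007.
Each month: B ← B·(1+r) − €940.00.
Month 1: interest €164.15; balance after payment €22,674.15.
Month 2: interest €158.72; balance after payment €21,892.87.
Month 3: interest €153.25; balance after payment €21,106.12.
Month 4: interest €147.74; balance after payment €20,313.86.
Month 5: interest €142.20; balance after payment €19,516.06.
Month 6: interest €136.61; balance after payment €18,712.67.

€18,712.67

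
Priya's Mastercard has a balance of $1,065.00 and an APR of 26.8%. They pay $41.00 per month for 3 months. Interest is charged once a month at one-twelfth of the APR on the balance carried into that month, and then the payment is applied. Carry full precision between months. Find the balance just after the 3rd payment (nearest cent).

$1,012.19

Monthly rate r = 26.8%/12 = 2.23333% = 0.0223333.
Each month: B ← B·(1+r) − $41.00.
Month 1: interest $23.79; balance after payment $1,047.79.
Month 2: interest $23.40; balance after payment $1,030.19.
Month 3: interest $23.01; balance after payment $1,012.19.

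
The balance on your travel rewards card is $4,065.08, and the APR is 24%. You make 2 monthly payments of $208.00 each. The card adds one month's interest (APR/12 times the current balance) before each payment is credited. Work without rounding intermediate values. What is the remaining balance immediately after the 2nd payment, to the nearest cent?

Monthly rate r = 24%/12 = 2% = 0.02.
Each month: B ← B·(1+r) − $208.00.
Month 1: interest $81.30; balance after payment $3,938.38.
Month 2: interest $78.77; balance after payment $3,809.15.

$3,809.15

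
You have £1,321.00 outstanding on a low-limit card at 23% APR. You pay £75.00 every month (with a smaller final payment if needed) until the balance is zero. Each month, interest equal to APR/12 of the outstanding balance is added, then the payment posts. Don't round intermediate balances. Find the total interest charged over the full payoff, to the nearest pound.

£306

Monthly rate r = 23%/12 = 1.91667% = 0.0191667.
Payoff takes n = ⌈−ln(1 − rB₀/P)/ln(1+r)⌉ = ⌈21.694⌉ = 22 payments; the last is £52.21.
Total paid = 21·£75.00 + £52.21 = £1,627.21.
Total interest = total paid − principal = £1,627.21 − £1,321.00 = £306.21.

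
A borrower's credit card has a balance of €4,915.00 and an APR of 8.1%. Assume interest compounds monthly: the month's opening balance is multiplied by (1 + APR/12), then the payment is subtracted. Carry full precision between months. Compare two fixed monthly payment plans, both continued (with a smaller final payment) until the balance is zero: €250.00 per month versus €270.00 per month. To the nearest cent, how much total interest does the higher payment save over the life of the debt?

Monthly rate r = 8.1%/12 = 0.675% = 0.00675.
At €250.00/mo: n = ⌈−ln(1 − rB₀/P)/ln(1+r)⌉ = 22 payments (last €41.08); total interest = total paid − €4,915.00 = €376.08.
At €270.00/mo: 20 payments (last €132.14); total interest €347.14.
Interest saved = €376.08 − €347.14 = €28.94.

€28.94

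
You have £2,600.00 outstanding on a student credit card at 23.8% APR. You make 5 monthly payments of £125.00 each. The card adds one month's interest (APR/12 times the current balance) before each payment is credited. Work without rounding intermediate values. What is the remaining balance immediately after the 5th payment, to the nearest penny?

Monthly rate r = 23.8%/12 = 1.98333% = 0.0198333.
Each month: B ← B·(1+r) − £125.00.
Month 1: interest £51.57; balance after payment £2,526.57.
Month 2: interest £50.11; balance after payment £2,451.68.
Month 3: interest £48.62; balance after payment £2,375.30.
Month 4: interest £47.11; balance after payment £2,297.41.
Month 5: interest £45.57; balance after payment £2,217.98.

£2,217.98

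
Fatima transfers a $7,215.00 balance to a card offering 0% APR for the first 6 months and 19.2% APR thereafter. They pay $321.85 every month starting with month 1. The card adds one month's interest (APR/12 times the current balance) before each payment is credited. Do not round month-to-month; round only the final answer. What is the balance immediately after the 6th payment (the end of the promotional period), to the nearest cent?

$5,283.90

Promo months 1–6 at r₀ = 0%/12 = 0; months 7+ at r₁ = 19.2%/12 = 0.016.
After month 6 (no interest yet): B = $7,215.00 − 6·$321.85 = $5,283.90.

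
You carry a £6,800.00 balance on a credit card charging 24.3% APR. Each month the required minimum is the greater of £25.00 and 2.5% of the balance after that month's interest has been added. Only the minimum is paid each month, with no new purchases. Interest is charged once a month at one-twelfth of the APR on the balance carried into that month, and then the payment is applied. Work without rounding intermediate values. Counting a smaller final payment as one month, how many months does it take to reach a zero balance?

Monthly rate r = 24.3%/12 = 2.025% = 0.02025.
While 2.5% of the post-interest balance exceeds £25.00, each month B ← (B·(1+r))·(1 − 0.025), i.e. B shrinks by the factor (1+r)·0.975 = 0.99474.
This holds for months 1–368. Entering month 369 the balance is £977.77; 2.5% of the post-interest balance is now below £25.00, so the flat £25.00 minimum applies from here.
From month 369 a fixed £25.00 at rate r clears £977.77 in 79 more payments. Total: 368 + 79 = 447 months.

447 months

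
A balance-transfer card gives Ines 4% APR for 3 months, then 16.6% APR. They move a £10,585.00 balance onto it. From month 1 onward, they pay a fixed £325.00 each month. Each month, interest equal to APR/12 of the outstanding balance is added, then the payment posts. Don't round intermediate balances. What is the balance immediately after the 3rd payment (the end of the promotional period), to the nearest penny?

Promo months 1–3 at r₀ = 4%/12 = 0.00333333; months 4+ at r₁ = 16.6%/12 = 0.0138333.
After month 3: iterate B ← B·(1+r₀) − £325.00 for 3 months → £9,712.95.

£9,712.95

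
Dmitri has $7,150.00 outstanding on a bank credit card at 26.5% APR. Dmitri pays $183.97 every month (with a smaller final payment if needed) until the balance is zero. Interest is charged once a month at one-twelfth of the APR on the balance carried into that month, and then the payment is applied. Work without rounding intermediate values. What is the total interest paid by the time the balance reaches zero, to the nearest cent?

$9,306.35

Monthly rate r = 26.5%/12 = 2.20833% = 0.0220833.
Payoff takes n = ⌈−ln(1 − rB₀/P)/ln(1+r)⌉ = ⌈89.449⌉ = 90 payments; the last is $83.02.
Total paid = 89·$183.97 + $83.02 = $16,456.35.
Total interest = total paid − principal = $16,456.35 − $7,150.00 = $9,306.35.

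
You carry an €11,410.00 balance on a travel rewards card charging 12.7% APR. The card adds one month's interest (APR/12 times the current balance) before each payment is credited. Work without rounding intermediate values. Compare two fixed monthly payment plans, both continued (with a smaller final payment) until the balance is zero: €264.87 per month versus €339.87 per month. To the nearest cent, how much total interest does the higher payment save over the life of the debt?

Monthly rate r = 12.7%/12 = 1.05833% = 0.0105833.
At €264.87/mo: n = ⌈−ln(1 − rB₀/P)/ln(1+r)⌉ = 58 payments (last €215.40); total interest = total paid − €11,410.00 = €3,902.99.
At €339.87/mo: 42 payments (last €237.13); total interest €2,761.80.
Interest saved = €3,902.99 − €2,761.80 = €1,141.19.

€1,141.19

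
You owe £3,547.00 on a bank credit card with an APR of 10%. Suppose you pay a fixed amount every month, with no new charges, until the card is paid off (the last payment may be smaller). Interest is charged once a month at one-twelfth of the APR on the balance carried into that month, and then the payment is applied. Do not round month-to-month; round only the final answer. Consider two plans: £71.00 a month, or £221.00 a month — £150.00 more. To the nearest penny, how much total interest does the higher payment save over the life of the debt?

Monthly rate r = 10%/12 = 0.833333% = 0.00833333.
At £71.00/mo: n = ⌈−ln(1 − rB₀/P)/ln(1+r)⌉ = 65 payments (last £62.23); total interest = total paid − £3,547.00 = £1,059.23.
At £221.00/mo: 18 payments (last £66.77); total interest £276.77.
Interest saved = £1,059.23 − £276.77 = £782.46.

£782.46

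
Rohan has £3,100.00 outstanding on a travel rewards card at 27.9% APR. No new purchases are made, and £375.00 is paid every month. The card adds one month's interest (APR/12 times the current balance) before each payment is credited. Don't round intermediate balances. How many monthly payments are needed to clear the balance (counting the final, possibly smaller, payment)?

10 payments

Monthly rate r = 27.9%/12 = 2.325% = 0.02325.
Recurrence: B ← B·(1+r) − £375.00.
Month 1: interest £72.08; balance after payment £2,797.07.
Month 2: interest £65.03; balance after payment £2,487.11.
Closed form: n = −ln(1 − rB₀/P)/ln(1+r) = −ln(0.8078)/ln(1.02325) ≈ 9.287, so the balance reaches zero during payment 10.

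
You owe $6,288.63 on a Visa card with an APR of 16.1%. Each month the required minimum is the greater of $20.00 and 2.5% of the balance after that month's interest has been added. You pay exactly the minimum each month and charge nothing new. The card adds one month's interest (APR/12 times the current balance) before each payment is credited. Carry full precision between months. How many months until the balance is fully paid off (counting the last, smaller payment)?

230 months

Monthly rate r = 16.1%/12 = 1.34167% = 0.0134167.
While 2.5% of the post-interest balance exceeds $20.00, each month B ← (B·(1+r))·(1 − 0.025), i.e. B shrinks by the factor (1+r)·0.975 = 0.98808.
This holds for months 1–174. Entering month 175 the balance is $780.69; 2.5% of the post-interest balance is now below $20.00, so the flat $20.00 minimum applies from here.
From month 175 a fixed $20.00 at rate r clears $780.69 in 56 more payments. Total: 174 + 56 = 230 months.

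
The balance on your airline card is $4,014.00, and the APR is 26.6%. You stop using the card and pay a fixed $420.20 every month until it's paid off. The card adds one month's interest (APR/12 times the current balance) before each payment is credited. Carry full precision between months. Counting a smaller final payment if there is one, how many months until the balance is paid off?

Monthly rate r = 26.6%/12 = 2.21667% = 0.0221667.
Recurrence: B ← B·(1+r) − $420.20.
Month 1: interest $88.98; balance after payment $3,682.78.
Month 2: interest $81.63; balance after payment $3,344.21.
Closed form: n = −ln(1 − rB₀/P)/ln(1+r) = −ln(0.78825)/ln(1.02217) ≈ 10.853, so the balance reaches zero during payment 11.

11 months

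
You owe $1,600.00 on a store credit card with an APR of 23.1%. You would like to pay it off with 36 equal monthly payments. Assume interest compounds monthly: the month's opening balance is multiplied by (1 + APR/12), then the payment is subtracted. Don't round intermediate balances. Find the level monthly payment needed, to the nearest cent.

$62.02

Monthly rate r = 23.1%/12 = 1.925% = 0.01925.
Level-payment amortization: P = B₀·r / (1 − (1+r)^(−n)) = 1600.00·0.01925 / (1 − 1.01925^(−36)).
Denominator 1 − (1+r)^(−36) = 0.49662218.
P = 30.8 / 0.49662218 ≈ 62.02.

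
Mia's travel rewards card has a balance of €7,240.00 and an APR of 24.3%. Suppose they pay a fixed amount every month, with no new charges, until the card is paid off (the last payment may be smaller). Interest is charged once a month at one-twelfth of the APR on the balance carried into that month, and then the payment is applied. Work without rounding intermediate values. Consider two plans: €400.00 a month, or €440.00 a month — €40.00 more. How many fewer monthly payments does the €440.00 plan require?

Monthly rate r = 24.3%/12 = 2.025% = 0.02025.
At €400.00/mo: n = ⌈−ln(1 − rB₀/P)/ln(1+r)⌉ = 23 payments (last €309.68); total interest = total paid − €7,240.00 = €1,869.68.
At €440.00/mo: 21 payments (last €95.52); total interest €1,655.52.
Payments saved = 23 − 21 = 2.

2 fewer payments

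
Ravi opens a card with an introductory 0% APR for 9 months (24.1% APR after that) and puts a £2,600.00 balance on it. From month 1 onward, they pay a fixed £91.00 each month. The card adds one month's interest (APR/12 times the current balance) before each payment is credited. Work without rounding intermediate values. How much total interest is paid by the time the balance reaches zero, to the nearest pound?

£504

Promo months 1–9 at r₀ = 0%/12 = 0; months 10+ at r₁ = 24.1%/12 = 0.0200833.
After month 9 (no interest yet): B = £2,600.00 − 9·£91.00 = £1,781.00.
Then at r₁ with £91.00/mo: n₂ = −ln(1 − r₁·B/P)/ln(1+r₁) ≈ 25.11 → 26 more payments.
Total paid = 34·£91.00 + £10.23 = £3,104.23; interest = £3,104.23 − £2,600.00 = £504.23.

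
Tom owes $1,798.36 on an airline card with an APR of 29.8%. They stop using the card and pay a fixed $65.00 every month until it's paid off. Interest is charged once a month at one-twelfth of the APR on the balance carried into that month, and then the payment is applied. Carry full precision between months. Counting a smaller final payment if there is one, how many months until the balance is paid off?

Monthly rate r = 29.8%/12 = 2.48333% = 0.0248333.
Recurrence: B ← B·(1+r) − $65.00.
Month 1: interest $44.66; balance after payment $1,778.02.
Month 2: interest $44.15; balance after payment $1,757.17.
Closed form: n = −ln(1 − rB₀/P)/ln(1+r) = −ln(0.31293)/ln(1.02483) ≈ 47.361, so the balance reaches zero during payment 48.

48 payments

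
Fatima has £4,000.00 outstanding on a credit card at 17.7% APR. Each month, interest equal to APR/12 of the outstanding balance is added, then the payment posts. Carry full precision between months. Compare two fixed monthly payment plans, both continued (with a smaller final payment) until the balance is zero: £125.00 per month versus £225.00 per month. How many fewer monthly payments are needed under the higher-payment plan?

23 fewer payments

Monthly rate r = 17.7%/12 = 1.475% = 0.01475.
At £125.00/mo: n = ⌈−ln(1 − rB₀/P)/ln(1+r)⌉ = 44 payments (last £77.40); total interest = total paid − £4,000.00 = £1,452.40.
At £225.00/mo: 21 payments (last £173.43); total interest £673.43.
Payments saved = 44 − 21 = 23.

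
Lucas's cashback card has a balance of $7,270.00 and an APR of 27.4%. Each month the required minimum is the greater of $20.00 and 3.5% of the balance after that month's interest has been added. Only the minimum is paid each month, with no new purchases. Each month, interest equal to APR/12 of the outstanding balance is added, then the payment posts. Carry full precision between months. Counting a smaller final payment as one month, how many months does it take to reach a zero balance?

Monthly rate r = 27.4%/12 = 2.28333% = 0.0228333.
While 3.5% of the post-interest balance exceeds $20.00, each month B ← (B·(1+r))·(1 − 0.035), i.e. B shrinks by the factor (1+r)·0.965 = 0.98703.
This holds for months 1–197. Entering month 198 the balance is $555.87; 3.5% of the post-interest balance is now below $20.00, so the flat $20.00 minimum applies from here.
From month 198 a fixed $20.00 at rate r clears $555.87 in 45 more payments. Total: 197 + 45 = 242 months.

242 months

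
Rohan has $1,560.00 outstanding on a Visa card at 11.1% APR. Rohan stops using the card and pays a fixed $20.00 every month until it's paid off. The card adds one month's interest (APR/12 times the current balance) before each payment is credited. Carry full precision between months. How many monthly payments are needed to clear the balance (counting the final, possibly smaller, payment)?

139 months

Monthly rate r = 11.1%/12 = 0.925% = 0.00925.
Recurrence: B ← B·(1+r) − $20.00.
Month 1: interest $14.43; balance after payment $1,554.43.
Month 2: interest $14.38; balance after payment $1,548.81.
Closed form: n = −ln(1 − rB₀/P)/ln(1+r) = −ln(0.2785)/ln(1.00925) ≈ 138.837, so the balance reaches zero during payment 139.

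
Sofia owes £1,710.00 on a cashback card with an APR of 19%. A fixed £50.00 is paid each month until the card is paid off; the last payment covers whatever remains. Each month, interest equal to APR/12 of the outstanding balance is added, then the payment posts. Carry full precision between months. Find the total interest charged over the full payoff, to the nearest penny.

Monthly rate r = 19%/12 = 1.58333% = 0.0158333.
Payoff takes n = ⌈−ln(1 − rB₀/P)/ln(1+r)⌉ = ⌈49.639⌉ = 50 payments; the last is £32.04.
Total paid = 49·£50.00 + £32.04 = £2,482.04.
Total interest = total paid − principal = £2,482.04 − £1,710.00 = £772.04.

£772.04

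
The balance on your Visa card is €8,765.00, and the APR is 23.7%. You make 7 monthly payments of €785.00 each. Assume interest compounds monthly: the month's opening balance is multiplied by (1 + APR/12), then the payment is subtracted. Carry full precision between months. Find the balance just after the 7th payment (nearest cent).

€4,219.46

Monthly rate r = 23.7%/12 = 1.975% = 0.01975.
Each month: B ← B·(1+r) − €785.00.
Month 1: interest €173.11; balance after payment €8,153.11.
Month 2: interest €161.02; balance after payment €7,529.13.
Month 3: interest €148.70; balance after payment €6,892.83.
Month 4: interest €136.13; balance after payment €6,243.97.
Month 5: interest €123.32; balance after payment €5,582.28.
Month 6: interest €110.25; balance after payment €4,907.53.
Month 7: interest €96.92; balance after payment €4,219.46.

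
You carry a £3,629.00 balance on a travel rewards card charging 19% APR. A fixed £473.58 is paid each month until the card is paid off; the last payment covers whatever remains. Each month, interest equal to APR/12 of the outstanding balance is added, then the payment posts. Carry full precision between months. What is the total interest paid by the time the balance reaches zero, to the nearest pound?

£271

Monthly rate r = 19%/12 = 1.58333% = 0.0158333.
Payoff takes n = ⌈−ln(1 − rB₀/P)/ln(1+r)⌉ = ⌈8.234⌉ = 9 payments; the last is £111.33.
Total paid = 8·£473.58 + £111.33 = £3,899.97.
Total interest = total paid − principal = £3,899.97 − £3,629.00 = £270.97.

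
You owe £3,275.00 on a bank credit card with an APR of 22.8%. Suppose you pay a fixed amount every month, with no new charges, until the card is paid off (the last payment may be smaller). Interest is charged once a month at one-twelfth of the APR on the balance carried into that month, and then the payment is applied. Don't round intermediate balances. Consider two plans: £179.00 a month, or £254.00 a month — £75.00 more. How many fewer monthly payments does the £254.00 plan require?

Monthly rate r = 22.8%/12 = 1.9% = 0.019.
At £179.00/mo: n = ⌈−ln(1 − rB₀/P)/ln(1+r)⌉ = 23 payments (last £124.54); total interest = total paid − £3,275.00 = £787.54.
At £254.00/mo: 15 payments (last £236.41); total interest £517.41.
Payments saved = 23 − 15 = 8.

8 fewer payments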